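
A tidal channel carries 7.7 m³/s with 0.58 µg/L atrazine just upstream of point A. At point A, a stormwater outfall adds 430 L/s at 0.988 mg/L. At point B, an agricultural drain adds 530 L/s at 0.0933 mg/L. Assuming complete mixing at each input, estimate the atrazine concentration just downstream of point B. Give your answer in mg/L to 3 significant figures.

0.0553 mg/L

0.58 µg/L = 0.00058 mg/L.
430 L/s = 0.43 m³/s.
After input A: C = (7.7·0.00058 + 0.43·0.988) / 8.13 = 0.05281 mg/L.
530 L/s = 0.53 m³/s.
After input B: C = (8.13·0.05281 + 0.53·0.0933) / 8.66 = 0.05528 mg/L.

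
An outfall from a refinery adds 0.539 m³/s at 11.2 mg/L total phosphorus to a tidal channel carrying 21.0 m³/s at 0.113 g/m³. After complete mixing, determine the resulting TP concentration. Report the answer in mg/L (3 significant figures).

0.390 mg/L

Flow-weighted mixing gives C = (0.539·11.2 + 21·0.113) / (0.539 + 21) = 8.41/21.54 = 0.3904 mg/L.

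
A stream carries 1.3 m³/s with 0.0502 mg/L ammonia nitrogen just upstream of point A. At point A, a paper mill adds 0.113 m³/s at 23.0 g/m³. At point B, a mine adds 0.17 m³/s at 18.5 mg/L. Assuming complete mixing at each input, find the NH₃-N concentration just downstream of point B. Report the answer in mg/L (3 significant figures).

After input A: C = (1.3·0.0502 + 0.113·23) / 1.413 = 1.886 mg/L.
After input B: C = (1.413·1.886 + 0.17·18.5) / 1.583 = 3.67 mg/L.

3.67 mg/L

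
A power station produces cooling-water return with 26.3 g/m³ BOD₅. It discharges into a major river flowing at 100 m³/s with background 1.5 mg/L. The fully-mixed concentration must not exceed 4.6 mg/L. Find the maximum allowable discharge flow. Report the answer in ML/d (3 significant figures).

Mass balance at complete mixing: C_std·(Q_w + Q_r) = Q_w·C_e + Q_r·C_b.
Rearranging, Q_w = Q_r·(C_std − C_b)/(C_e − C_std) = 100·(4.6 − 1.5) / (26.3 − 4.6) = 14.29 m³/s.
= 1234 ML/d.

1230 ML/d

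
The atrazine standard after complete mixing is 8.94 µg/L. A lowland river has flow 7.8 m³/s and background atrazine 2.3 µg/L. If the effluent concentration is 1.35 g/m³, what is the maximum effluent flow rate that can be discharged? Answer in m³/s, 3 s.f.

0.0386 m³/s

2.3 µg/L = 0.0023 mg/L.
8.94 µg/L = 0.00894 mg/L.
Mass balance at complete mixing: C_std·(Q_w + Q_r) = Q_w·C_e + Q_r·C_b.
Rearranging, Q_w = Q_r·(C_std − C_b)/(C_e − C_std) = 7.8·(0.00894 − 0.0023) / (1.35 − 0.00894) = 0.03862 m³/s.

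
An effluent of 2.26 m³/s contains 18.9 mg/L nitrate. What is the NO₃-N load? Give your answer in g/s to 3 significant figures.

Mass flux = Q·C = 2.26 m³/s × 18.9 g/m³ = 42.71 g/s.

42.7 g/s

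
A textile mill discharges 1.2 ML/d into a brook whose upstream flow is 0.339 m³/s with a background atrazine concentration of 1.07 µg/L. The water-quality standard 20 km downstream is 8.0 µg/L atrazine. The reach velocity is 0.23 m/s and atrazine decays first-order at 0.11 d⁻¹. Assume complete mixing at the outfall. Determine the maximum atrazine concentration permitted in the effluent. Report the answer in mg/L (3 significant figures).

0.201 mg/L

1.2 ML/d = 0.01389 m³/s.
1.07 µg/L = 0.00107 mg/L.
8.0 µg/L = 0.008 mg/L.
Travel time to the compliance point: t = 2e+04/0.23 = 8.696e+04 s = 1.006 d; decay factor exp(−0.11·1.006) = 0.8952.
So the concentration just after mixing may be at most 0.008/0.8952 = 0.008937 mg/L.
Mass balance: 0.008937·0.3529 = 0.01389·Cₑ + 0.339·0.00107.
Cₑ = (0.003154 − 0.0003627) / 0.01389 = 0.2009 mg/L.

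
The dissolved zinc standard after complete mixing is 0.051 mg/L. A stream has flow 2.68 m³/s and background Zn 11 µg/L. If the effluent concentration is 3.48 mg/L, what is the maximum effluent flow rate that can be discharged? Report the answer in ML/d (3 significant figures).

11 µg/L = 0.011 mg/L.
Mass balance at complete mixing: C_std·(Q_w + Q_r) = Q_w·C_e + Q_r·C_b.
Rearranging, Q_w = Q_r·(C_std − C_b)/(C_e − C_std) = 2.68·(0.051 − 0.011) / (3.48 − 0.051) = 0.03126 m³/s.
= 2.701 ML/d.

2.70 ML/d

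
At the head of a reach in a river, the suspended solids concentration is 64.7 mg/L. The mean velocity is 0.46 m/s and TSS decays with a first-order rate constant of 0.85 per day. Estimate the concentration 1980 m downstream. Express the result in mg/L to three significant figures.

Travel time t = 1980 m / 0.46 m/s = 1980/0.46 = 4304 s = 0.04982 d.
First-order decay: C = 64.7·exp(−0.85·0.04982) = 64.7·0.9585 = 62.02 mg/L.

62.0 mg/L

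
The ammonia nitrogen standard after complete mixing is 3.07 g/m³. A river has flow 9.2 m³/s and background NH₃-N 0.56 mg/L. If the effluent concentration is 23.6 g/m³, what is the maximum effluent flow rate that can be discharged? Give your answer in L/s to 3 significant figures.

Mass balance at complete mixing: C_std·(Q_w + Q_r) = Q_w·C_e + Q_r·C_b.
Rearranging, Q_w = Q_r·(C_std − C_b)/(C_e − C_std) = 9.2·(3.07 − 0.56) / (23.6 − 3.07) = 1.125 m³/s.
= 1125 L/s.

1120 L/s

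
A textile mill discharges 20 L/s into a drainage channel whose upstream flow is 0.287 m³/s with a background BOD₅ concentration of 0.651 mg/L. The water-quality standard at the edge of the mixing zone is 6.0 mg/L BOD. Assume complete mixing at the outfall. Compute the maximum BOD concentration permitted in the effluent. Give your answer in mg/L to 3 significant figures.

82.8 mg/L

20 L/s = 0.02 m³/s.
Mass balance: 6·0.307 = 0.02·Cₑ + 0.287·0.651.
Cₑ = (1.842 − 0.1868) / 0.02 = 82.76 mg/L.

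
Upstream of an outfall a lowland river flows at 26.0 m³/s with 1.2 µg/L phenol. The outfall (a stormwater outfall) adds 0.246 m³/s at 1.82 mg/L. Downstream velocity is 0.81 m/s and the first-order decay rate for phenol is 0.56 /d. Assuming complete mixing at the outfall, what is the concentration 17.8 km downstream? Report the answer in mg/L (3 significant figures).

0.0158 mg/L

1.2 µg/L = 0.0012 mg/L.
After complete mixing, C₀ = (0.246·1.82 + 26·0.0012) / 26.25 = 0.01825 mg/L.
Travel time t = 1.78e+04 m / 0.81 m/s = 2.198e+04 s = 0.2543 d.
C = 0.01825·exp(−0.56·0.2543) = 0.01825·0.8672 = 0.01582 mg/L.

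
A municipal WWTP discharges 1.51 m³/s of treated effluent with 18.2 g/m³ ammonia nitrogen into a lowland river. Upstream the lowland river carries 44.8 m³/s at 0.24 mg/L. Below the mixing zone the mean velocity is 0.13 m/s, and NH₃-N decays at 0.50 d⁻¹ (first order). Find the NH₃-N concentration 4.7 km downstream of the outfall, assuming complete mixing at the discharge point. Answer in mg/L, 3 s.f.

0.670 mg/L

After complete mixing, C₀ = (1.51·18.2 + 44.8·0.24) / 46.31 = 0.8256 mg/L.
Travel time t = 4700 m / 0.13 m/s = 3.615e+04 s = 0.4184 d.
C = 0.8256·exp(−0.50·0.4184) = 0.8256·0.8112 = 0.6697 mg/L.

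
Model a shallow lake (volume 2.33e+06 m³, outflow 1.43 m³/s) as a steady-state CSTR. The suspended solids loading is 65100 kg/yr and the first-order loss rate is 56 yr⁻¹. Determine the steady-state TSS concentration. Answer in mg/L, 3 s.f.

0.371 mg/L

Outflow Q = 1.43 m³/s × 3.156e+07 s/yr = 4.513e+07 m³/yr.
Steady-state CSTR mass balance: W = Q·C + k·V·C, so C = W/(Q + kV).
Q + kV = 4.513e+07 + 56·2.33e+06 = 1.756e+08 m³/yr.
C = 65100/1.756e+08 = 0.0003707 kg/m³ = 0.3707 mg/L.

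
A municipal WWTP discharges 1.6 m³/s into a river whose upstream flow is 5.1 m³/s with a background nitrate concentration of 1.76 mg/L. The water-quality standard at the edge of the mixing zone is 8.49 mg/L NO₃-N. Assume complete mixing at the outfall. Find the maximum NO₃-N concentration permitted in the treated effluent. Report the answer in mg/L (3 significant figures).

29.9 mg/L

Mass balance: 8.49·6.7 = 1.6·Cₑ + 5.1·1.76.
Cₑ = (56.88 − 8.976) / 1.6 = 29.94 mg/L.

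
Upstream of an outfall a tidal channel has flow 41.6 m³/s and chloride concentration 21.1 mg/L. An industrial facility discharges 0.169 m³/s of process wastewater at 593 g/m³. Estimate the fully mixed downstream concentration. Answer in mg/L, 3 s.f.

By mass balance at complete mixing, C = (0.169·593 + 41.6·21.1) / (0.169 + 41.6) = 978/41.77 = 23.41 mg/L.

23.4 mg/L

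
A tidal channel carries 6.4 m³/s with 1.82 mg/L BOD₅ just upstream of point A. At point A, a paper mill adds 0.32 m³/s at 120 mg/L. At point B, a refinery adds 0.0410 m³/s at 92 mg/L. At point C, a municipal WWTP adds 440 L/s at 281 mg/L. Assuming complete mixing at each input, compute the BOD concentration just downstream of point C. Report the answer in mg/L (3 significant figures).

24.6 mg/L

After input A: C = (6.4·1.82 + 0.32·120) / 6.72 = 7.448 mg/L.
After input B: C = (6.72·7.448 + 0.041·92) / 6.761 = 7.96 mg/L.
440 L/s = 0.44 m³/s.
After input C: C = (6.761·7.96 + 0.44·281) / 7.201 = 24.64 mg/L.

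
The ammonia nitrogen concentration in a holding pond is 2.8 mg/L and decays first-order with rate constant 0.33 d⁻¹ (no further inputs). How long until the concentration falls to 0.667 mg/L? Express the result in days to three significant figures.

t = ln(C₀/C)/k = ln(2.8/0.667)/0.33 = 1.435/0.33 = 4.347 d.

4.35 d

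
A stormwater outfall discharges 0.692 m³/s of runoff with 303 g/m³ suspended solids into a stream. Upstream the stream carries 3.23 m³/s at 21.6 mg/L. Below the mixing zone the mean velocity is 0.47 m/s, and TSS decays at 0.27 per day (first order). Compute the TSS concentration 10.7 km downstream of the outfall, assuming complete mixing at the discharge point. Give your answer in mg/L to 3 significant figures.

After complete mixing, C₀ = (0.692·303 + 3.23·21.6) / 3.922 = 71.25 mg/L.
Travel time t = 1.07e+04 m / 0.47 m/s = 2.277e+04 s = 0.2635 d.
C = 71.25·exp(−0.27·0.2635) = 71.25·0.9313 = 66.36 mg/L.

66.4 mg/L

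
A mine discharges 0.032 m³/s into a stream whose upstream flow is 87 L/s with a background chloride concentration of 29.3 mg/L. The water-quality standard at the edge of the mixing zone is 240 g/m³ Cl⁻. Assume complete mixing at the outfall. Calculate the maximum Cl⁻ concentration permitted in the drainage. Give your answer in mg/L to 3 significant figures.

813 mg/L

87 L/s = 0.087 m³/s.
Mass balance: 240·0.119 = 0.032·Cₑ + 0.087·29.3.
Cₑ = (28.56 − 2.549) / 0.032 = 812.8 mg/L.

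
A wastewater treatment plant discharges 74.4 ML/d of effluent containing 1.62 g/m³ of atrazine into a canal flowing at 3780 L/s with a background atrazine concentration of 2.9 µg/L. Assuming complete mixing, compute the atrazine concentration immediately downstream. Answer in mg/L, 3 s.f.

0.303 mg/L

74.4 ML/d = 0.8611 m³/s.
3780 L/s = 3.78 m³/s.
2.9 µg/L = 0.0029 mg/L.
By mass balance at complete mixing, C = (0.8611·1.62 + 3.78·0.0029) / (0.8611 + 3.78) = 1.406/4.641 = 0.3029 mg/L.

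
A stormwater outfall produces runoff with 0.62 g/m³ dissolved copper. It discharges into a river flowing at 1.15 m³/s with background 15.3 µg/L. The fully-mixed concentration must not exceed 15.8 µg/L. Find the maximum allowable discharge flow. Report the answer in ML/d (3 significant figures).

15.3 µg/L = 0.0153 mg/L.
15.8 µg/L = 0.0158 mg/L.
Mass balance at complete mixing: C_std·(Q_w + Q_r) = Q_w·C_e + Q_r·C_b.
Rearranging, Q_w = Q_r·(C_std − C_b)/(C_e − C_std) = 1.15·(0.0158 − 0.0153) / (0.62 − 0.0158) = 0.0009517 m³/s.
= 0.08222 ML/d.

0.0822 ML/d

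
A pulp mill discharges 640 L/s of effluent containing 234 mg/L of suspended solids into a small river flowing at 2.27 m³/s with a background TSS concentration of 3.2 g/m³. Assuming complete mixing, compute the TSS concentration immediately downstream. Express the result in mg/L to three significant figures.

640 L/s = 0.64 m³/s.
By mass balance at complete mixing, C = (0.64·234 + 2.27·3.2) / (0.64 + 2.27) = 157/2.91 = 53.96 mg/L.

54.0 mg/L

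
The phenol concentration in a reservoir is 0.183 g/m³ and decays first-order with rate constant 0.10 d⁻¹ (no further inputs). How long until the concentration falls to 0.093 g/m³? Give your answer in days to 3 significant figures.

6.77 d

t = ln(C₀/C)/k = ln(0.183/0.093)/0.10 = 0.6769/0.10 = 6.769 d.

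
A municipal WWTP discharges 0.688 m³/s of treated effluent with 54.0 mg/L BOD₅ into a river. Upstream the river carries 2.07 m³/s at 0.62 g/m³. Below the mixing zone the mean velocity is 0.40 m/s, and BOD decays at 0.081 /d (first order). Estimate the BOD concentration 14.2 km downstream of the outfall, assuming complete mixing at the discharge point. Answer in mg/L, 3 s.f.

After complete mixing, C₀ = (0.688·54 + 2.07·0.62) / 2.758 = 13.94 mg/L.
Travel time t = 1.42e+04 m / 0.40 m/s = 3.55e+04 s = 0.4109 d.
C = 13.94·exp(−0.081·0.4109) = 13.94·0.9673 = 13.48 mg/L.

13.5 mg/L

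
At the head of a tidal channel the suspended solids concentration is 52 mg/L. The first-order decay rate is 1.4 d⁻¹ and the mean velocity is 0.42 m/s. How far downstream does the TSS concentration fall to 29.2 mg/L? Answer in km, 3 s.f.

From C = C₀·e^(−kt), t = ln(C₀/C)/k = ln(52/29.2)/1.4 = 0.5771/1.4 = 0.4122 d.
Distance = v·t = 0.42 m/s × 3.561e+04 s = 1.496e+04 m = 14.96 km.

15.0 km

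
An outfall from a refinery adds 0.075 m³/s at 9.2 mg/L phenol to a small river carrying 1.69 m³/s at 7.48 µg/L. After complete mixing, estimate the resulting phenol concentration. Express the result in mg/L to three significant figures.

7.48 µg/L = 0.00748 mg/L.
Flow-weighted mixing gives C = (0.075·9.2 + 1.69·0.00748) / (0.075 + 1.69) = 0.7026/1.765 = 0.3981 mg/L.

0.398 mg/L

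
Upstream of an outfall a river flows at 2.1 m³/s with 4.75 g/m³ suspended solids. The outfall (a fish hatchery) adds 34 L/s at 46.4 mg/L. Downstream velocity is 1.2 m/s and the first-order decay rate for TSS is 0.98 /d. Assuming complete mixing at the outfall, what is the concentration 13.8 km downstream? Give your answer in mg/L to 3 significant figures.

4.75 mg/L

34 L/s = 0.034 m³/s.
After complete mixing, C₀ = (0.034·46.4 + 2.1·4.75) / 2.134 = 5.414 mg/L.
Travel time t = 1.38e+04 m / 1.2 m/s = 1.15e+04 s = 0.1331 d.
C = 5.414·exp(−0.98·0.1331) = 5.414·0.8777 = 4.752 mg/L.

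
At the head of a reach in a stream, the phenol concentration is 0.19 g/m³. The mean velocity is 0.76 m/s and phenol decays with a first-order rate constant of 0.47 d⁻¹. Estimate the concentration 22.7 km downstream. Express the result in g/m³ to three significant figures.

Travel time t = 22.7 km / 0.76 m/s = 2.27e+04/0.76 = 2.987e+04 s = 0.3457 d.
First-order decay: C = 0.19·exp(−0.47·0.3457) = 0.19·0.85 = 0.1615 g/m³.

0.162 g/m³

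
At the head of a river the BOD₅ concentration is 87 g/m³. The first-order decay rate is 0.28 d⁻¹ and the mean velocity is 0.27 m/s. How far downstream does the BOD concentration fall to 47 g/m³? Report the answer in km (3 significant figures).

51.3 km

From C = C₀·e^(−kt), t = ln(C₀/C)/k = ln(87/47)/0.28 = 0.6158/0.28 = 2.199 d.
Distance = v·t = 0.27 m/s × 1.9e+05 s = 5.13e+04 m = 51.3 km.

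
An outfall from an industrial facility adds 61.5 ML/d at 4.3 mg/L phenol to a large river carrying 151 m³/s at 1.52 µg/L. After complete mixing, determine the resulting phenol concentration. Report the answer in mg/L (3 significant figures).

0.0217 mg/L

61.5 ML/d = 0.7118 m³/s.
1.52 µg/L = 0.00152 mg/L.
Flow-weighted mixing gives C = (0.7118·4.3 + 151·0.00152) / (0.7118 + 151) = 3.29/151.7 = 0.02169 mg/L.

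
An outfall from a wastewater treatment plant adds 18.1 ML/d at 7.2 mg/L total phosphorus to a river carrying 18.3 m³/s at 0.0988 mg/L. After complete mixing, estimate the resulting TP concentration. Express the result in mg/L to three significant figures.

0.179 mg/L

18.1 ML/d = 0.2095 m³/s.
Flow-weighted mixing gives C = (0.2095·7.2 + 18.3·0.0988) / (0.2095 + 18.3) = 3.316/18.51 = 0.1792 mg/L.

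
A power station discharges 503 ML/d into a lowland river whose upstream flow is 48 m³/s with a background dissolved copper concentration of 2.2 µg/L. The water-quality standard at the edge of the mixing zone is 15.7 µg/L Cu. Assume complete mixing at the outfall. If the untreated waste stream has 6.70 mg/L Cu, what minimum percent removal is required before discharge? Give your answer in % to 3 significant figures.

503 ML/d = 5.822 m³/s.
2.2 µg/L = 0.0022 mg/L.
15.7 µg/L = 0.0157 mg/L.
Mass balance: 0.0157·53.82 = 5.822·Cₑ + 48·0.0022.
Cₑ = (0.845 − 0.1056) / 5.822 = 0.127 mg/L.
Required removal = 1 − 0.127/6.70 = 98.1 %.

98.1 %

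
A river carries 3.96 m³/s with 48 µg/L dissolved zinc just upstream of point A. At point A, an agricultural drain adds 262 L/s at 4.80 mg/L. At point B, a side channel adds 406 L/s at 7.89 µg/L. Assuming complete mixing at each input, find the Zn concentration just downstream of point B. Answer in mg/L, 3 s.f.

0.314 mg/L

48 µg/L = 0.048 mg/L.
262 L/s = 0.262 m³/s.
After input A: C = (3.96·0.048 + 0.262·4.8) / 4.222 = 0.3429 mg/L.
406 L/s = 0.406 m³/s.
7.89 µg/L = 0.00789 mg/L.
After input B: C = (4.222·0.3429 + 0.406·0.00789) / 4.628 = 0.3135 mg/L.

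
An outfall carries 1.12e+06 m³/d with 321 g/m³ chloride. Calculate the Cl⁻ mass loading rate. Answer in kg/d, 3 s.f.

360000 kg/d

1.12e+06 m³/d = 12.96 m³/s.
Mass flux = Q·C = 12.96 m³/s × 321 g/m³ = 4161 g/s.
= 4161 g/s × 86.4 = 3.595e+05 kg/d.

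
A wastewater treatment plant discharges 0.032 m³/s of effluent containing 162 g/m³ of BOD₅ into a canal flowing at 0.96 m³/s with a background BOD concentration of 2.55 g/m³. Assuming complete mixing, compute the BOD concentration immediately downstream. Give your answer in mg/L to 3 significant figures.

7.69 mg/L

Flow-weighted mixing gives C = (0.032·162 + 0.96·2.55) / (0.032 + 0.96) = 7.632/0.992 = 7.694 mg/L.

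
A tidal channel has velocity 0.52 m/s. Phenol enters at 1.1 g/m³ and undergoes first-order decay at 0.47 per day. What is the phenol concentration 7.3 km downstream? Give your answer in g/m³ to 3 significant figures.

Travel time t = 7.3 km / 0.52 m/s = 7300/0.52 = 1.404e+04 s = 0.1625 d.
First-order decay: C = 1.1·exp(−0.47·0.1625) = 1.1·0.9265 = 1.019 g/m³.

1.02 g/m³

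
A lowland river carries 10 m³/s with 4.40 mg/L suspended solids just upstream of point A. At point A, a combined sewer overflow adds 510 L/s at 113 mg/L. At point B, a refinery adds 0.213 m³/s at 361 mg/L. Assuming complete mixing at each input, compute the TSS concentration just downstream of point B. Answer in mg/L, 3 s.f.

510 L/s = 0.51 m³/s.
After input A: C = (10·4.4 + 0.51·113) / 10.51 = 9.67 mg/L.
After input B: C = (10.51·9.67 + 0.213·361) / 10.72 = 16.65 mg/L.

16.6 mg/L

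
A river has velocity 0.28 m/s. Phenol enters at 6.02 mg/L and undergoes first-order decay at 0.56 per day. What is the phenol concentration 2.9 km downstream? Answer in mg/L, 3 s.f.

5.63 mg/L

Travel time t = 2.9 km / 0.28 m/s = 2900/0.28 = 1.036e+04 s = 0.1199 d.
First-order decay: C = 6.02·exp(−0.56·0.1199) = 6.02·0.9351 = 5.629 mg/L.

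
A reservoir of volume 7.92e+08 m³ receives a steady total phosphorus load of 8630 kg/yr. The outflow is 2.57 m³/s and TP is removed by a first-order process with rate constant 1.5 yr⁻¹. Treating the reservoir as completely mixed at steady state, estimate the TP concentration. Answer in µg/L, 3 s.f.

Outflow Q = 2.57 m³/s × 3.156e+07 s/yr = 8.11e+07 m³/yr.
Steady-state CSTR mass balance: W = Q·C + k·V·C, so C = W/(Q + kV).
Q + kV = 8.11e+07 + 1.5·7.92e+08 = 1.269e+09 m³/yr.
C = 8630/1.269e+09 = 6.8e-06 kg/m³ = 0.0068 mg/L = 6.8 µg/L.

6.80 µg/L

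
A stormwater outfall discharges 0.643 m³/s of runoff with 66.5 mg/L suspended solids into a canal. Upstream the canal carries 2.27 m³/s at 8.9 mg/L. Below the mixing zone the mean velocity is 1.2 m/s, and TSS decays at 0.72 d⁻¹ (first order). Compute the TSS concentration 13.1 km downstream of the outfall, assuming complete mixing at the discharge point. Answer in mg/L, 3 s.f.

19.7 mg/L

After complete mixing, C₀ = (0.643·66.5 + 2.27·8.9) / 2.913 = 21.61 mg/L.
Travel time t = 1.31e+04 m / 1.2 m/s = 1.092e+04 s = 0.1264 d.
C = 21.61·exp(−0.72·0.1264) = 21.61·0.913 = 19.73 mg/L.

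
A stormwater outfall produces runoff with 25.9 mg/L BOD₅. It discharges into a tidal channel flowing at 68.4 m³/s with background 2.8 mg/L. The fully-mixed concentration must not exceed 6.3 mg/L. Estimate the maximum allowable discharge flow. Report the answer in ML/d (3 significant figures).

1060 ML/d

Mass balance at complete mixing: C_std·(Q_w + Q_r) = Q_w·C_e + Q_r·C_b.
Rearranging, Q_w = Q_r·(C_std − C_b)/(C_e − C_std) = 68.4·(6.3 − 2.8) / (25.9 − 6.3) = 12.21 m³/s.
= 1055 ML/d.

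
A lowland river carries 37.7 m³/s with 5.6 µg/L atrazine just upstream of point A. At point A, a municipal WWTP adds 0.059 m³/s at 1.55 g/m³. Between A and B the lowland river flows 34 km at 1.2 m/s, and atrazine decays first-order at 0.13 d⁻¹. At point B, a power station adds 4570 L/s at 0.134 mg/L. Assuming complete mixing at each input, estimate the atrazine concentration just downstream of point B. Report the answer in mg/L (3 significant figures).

5.6 µg/L = 0.0056 mg/L.
After input A: C = (37.7·0.0056 + 0.059·1.55) / 37.76 = 0.008013 mg/L.
Over the 34 km reach to input B (t = 2.833e+04 s = 0.3279 d), decay gives C = 0.008013·exp(−0.13·0.3279) = 0.007679 mg/L.
4570 L/s = 4.57 m³/s.
After input B: C = (37.76·0.007679 + 4.57·0.134) / 42.33 = 0.02132 mg/L.

0.0213 mg/L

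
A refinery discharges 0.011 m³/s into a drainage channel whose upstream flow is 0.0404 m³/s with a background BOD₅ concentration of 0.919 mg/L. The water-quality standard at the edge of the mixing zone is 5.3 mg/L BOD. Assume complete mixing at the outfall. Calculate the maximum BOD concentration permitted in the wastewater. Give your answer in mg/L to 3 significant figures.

Mass balance: 5.3·0.0514 = 0.011·Cₑ + 0.0404·0.919.
Cₑ = (0.2724 − 0.03713) / 0.011 = 21.39 mg/L.

21.4 mg/L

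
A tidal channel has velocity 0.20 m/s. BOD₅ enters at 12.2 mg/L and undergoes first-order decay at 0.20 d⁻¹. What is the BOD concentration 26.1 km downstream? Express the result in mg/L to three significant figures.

9.02 mg/L

Travel time t = 26.1 km / 0.20 m/s = 2.61e+04/0.20 = 1.305e+05 s = 1.51 d.
First-order decay: C = 12.2·exp(−0.20·1.51) = 12.2·0.7393 = 9.019 mg/L.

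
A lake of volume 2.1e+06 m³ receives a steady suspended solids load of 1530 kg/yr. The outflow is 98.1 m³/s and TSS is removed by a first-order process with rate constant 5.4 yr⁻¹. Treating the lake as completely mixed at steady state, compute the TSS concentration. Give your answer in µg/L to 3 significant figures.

0.492 µg/L

Outflow Q = 98.1 m³/s × 3.156e+07 s/yr = 3.096e+09 m³/yr.
Steady-state CSTR mass balance: W = Q·C + k·V·C, so C = W/(Q + kV).
Q + kV = 3.096e+09 + 5.4·2.1e+06 = 3.107e+09 m³/yr.
C = 1530/3.107e+09 = 4.924e-07 kg/m³ = 0.0004924 mg/L = 0.4924 µg/L.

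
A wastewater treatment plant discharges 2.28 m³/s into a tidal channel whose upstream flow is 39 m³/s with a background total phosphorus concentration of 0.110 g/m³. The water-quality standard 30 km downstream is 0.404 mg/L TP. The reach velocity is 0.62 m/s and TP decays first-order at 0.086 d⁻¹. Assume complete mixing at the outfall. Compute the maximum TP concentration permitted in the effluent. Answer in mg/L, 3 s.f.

Travel time to the compliance point: t = 3e+04/0.62 = 4.839e+04 s = 0.56 d; decay factor exp(−0.086·0.56) = 0.953.
So the concentration just after mixing may be at most 0.404/0.953 = 0.4239 mg/L.
Mass balance: 0.4239·41.28 = 2.28·Cₑ + 39·0.11.
Cₑ = (17.5 − 4.29) / 2.28 = 5.794 mg/L.

5.79 mg/L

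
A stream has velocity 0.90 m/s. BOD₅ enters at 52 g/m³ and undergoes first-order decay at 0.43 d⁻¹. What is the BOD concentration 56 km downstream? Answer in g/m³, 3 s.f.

Travel time t = 56 km / 0.90 m/s = 5.6e+04/0.90 = 6.222e+04 s = 0.7202 d.
First-order decay: C = 52·exp(−0.43·0.7202) = 52·0.7337 = 38.15 g/m³.

38.2 g/m³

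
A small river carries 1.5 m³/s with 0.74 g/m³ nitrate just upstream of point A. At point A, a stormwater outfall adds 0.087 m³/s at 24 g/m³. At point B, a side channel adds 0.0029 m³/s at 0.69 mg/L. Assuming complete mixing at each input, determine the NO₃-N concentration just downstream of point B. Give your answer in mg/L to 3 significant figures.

2.01 mg/L

After input A: C = (1.5·0.74 + 0.087·24) / 1.587 = 2.015 mg/L.
After input B: C = (1.587·2.015 + 0.0029·0.69) / 1.59 = 2.013 mg/L.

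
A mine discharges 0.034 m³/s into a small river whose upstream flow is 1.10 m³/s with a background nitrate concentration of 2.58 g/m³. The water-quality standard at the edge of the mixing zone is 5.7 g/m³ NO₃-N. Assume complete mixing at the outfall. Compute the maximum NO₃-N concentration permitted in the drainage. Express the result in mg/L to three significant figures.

107 mg/L

Mass balance: 5.7·1.134 = 0.034·Cₑ + 1.1·2.58.
Cₑ = (6.464 − 2.838) / 0.034 = 106.6 mg/L.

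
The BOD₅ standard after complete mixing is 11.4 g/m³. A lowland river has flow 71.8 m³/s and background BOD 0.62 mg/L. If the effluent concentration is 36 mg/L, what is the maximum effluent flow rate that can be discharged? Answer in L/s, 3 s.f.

Mass balance at complete mixing: C_std·(Q_w + Q_r) = Q_w·C_e + Q_r·C_b.
Rearranging, Q_w = Q_r·(C_std − C_b)/(C_e − C_std) = 71.8·(11.4 − 0.62) / (36 − 11.4) = 31.46 m³/s.
= 3.146e+04 L/s.

31500 L/s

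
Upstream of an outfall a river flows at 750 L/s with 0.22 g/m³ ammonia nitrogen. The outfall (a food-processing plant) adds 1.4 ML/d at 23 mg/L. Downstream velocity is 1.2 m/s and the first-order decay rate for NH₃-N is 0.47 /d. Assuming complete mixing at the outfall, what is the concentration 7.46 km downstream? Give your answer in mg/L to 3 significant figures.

0.678 mg/L

1.4 ML/d = 0.0162 m³/s.
750 L/s = 0.75 m³/s.
After complete mixing, C₀ = (0.0162·23 + 0.75·0.22) / 0.7662 = 0.7018 mg/L.
Travel time t = 7460 m / 1.2 m/s = 6217 s = 0.07195 d.
C = 0.7018·exp(−0.47·0.07195) = 0.7018·0.9667 = 0.6784 mg/L.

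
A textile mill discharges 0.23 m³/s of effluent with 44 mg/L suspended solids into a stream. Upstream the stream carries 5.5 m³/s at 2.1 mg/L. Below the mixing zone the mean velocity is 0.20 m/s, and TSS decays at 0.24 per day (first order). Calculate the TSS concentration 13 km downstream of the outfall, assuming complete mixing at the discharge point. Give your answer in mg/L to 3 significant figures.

After complete mixing, C₀ = (0.23·44 + 5.5·2.1) / 5.73 = 3.782 mg/L.
Travel time t = 1.3e+04 m / 0.20 m/s = 6.5e+04 s = 0.7523 d.
C = 3.782·exp(−0.24·0.7523) = 3.782·0.8348 = 3.157 mg/L.

3.16 mg/L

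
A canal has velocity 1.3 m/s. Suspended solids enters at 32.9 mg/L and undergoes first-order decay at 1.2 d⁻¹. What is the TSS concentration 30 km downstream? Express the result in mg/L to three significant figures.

23.9 mg/L

Travel time t = 30 km / 1.3 m/s = 3e+04/1.3 = 2.308e+04 s = 0.2671 d.
First-order decay: C = 32.9·exp(−1.2·0.2671) = 32.9·0.7258 = 23.88 mg/L.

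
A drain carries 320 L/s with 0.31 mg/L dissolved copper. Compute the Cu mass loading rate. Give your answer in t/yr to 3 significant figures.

320 L/s = 0.32 m³/s.
Mass flux = Q·C = 0.32 m³/s × 0.31 g/m³ = 0.0992 g/s.
= 0.0992 g/s × 31.56 = 3.131 t/yr.

3.13 t/yr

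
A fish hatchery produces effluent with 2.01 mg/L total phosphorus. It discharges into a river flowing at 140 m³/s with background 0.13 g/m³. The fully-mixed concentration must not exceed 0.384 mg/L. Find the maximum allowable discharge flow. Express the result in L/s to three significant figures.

21900 L/s

Mass balance at complete mixing: C_std·(Q_w + Q_r) = Q_w·C_e + Q_r·C_b.
Rearranging, Q_w = Q_r·(C_std − C_b)/(C_e − C_std) = 140·(0.384 − 0.13) / (2.01 − 0.384) = 21.87 m³/s.
= 2.187e+04 L/s.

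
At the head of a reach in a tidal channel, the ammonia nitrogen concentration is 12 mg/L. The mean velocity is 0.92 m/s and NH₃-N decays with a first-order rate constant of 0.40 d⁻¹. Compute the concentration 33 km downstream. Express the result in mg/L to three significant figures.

Travel time t = 33 km / 0.92 m/s = 3.3e+04/0.92 = 3.587e+04 s = 0.4152 d.
First-order decay: C = 12·exp(−0.40·0.4152) = 12·0.847 = 10.16 mg/L.

10.2 mg/L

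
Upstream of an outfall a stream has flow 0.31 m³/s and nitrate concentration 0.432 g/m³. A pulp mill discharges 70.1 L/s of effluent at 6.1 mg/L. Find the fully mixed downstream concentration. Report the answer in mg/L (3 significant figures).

70.1 L/s = 0.0701 m³/s.
By mass balance at complete mixing, C = (0.0701·6.1 + 0.31·0.432) / (0.0701 + 0.31) = 0.5615/0.3801 = 1.477 mg/L.

1.48 mg/L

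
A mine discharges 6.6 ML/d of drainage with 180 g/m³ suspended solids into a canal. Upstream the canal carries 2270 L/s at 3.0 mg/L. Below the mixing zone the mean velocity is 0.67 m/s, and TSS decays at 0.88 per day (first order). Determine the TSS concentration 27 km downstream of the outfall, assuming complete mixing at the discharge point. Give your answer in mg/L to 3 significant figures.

5.81 mg/L

6.6 ML/d = 0.07639 m³/s.
2270 L/s = 2.27 m³/s.
After complete mixing, C₀ = (0.07639·180 + 2.27·3) / 2.346 = 8.762 mg/L.
Travel time t = 2.7e+04 m / 0.67 m/s = 4.03e+04 s = 0.4664 d.
C = 8.762·exp(−0.88·0.4664) = 8.762·0.6634 = 5.813 mg/L.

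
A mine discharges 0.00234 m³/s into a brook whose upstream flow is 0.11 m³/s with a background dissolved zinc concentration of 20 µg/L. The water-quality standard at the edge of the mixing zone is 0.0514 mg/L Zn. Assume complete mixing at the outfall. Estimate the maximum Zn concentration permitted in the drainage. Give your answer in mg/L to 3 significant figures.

1.53 mg/L

20 µg/L = 0.02 mg/L.
Mass balance: 0.0514·0.1123 = 0.00234·Cₑ + 0.11·0.02.
Cₑ = (0.005774 − 0.0022) / 0.00234 = 1.527 mg/L.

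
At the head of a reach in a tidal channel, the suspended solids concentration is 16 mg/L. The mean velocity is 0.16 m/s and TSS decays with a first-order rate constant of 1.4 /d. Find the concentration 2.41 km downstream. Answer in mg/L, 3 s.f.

12.5 mg/L

Travel time t = 2.41 km / 0.16 m/s = 2410/0.16 = 1.506e+04 s = 0.1743 d.
First-order decay: C = 16·exp(−1.4·0.1743) = 16·0.7834 = 12.53 mg/L.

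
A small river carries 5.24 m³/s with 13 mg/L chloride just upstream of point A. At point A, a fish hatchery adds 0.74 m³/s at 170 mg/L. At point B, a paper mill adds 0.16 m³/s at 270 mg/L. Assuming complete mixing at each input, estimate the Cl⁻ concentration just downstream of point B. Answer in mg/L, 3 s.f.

After input A: C = (5.24·13 + 0.74·170) / 5.98 = 32.43 mg/L.
After input B: C = (5.98·32.43 + 0.16·270) / 6.14 = 38.62 mg/L.

38.6 mg/L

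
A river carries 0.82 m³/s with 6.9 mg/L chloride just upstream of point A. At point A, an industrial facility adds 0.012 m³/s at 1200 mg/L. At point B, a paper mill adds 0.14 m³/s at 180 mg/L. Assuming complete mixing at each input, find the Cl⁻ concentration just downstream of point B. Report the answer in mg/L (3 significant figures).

After input A: C = (0.82·6.9 + 0.012·1200) / 0.832 = 24.11 mg/L.
After input B: C = (0.832·24.11 + 0.14·180) / 0.972 = 46.56 mg/L.

46.6 mg/L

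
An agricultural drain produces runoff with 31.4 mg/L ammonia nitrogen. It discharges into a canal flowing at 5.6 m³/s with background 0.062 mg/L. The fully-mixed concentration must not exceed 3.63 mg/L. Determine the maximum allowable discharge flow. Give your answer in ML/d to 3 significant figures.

62.2 ML/d

Mass balance at complete mixing: C_std·(Q_w + Q_r) = Q_w·C_e + Q_r·C_b.
Rearranging, Q_w = Q_r·(C_std − C_b)/(C_e − C_std) = 5.6·(3.63 − 0.062) / (31.4 − 3.63) = 0.7195 m³/s.
= 62.17 ML/d.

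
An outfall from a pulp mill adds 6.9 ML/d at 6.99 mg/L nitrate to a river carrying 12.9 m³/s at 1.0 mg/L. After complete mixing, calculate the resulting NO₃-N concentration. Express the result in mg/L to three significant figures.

1.04 mg/L

6.9 ML/d = 0.07986 m³/s.
By mass balance at complete mixing, C = (0.07986·6.99 + 12.9·1) / (0.07986 + 12.9) = 13.46/12.98 = 1.037 mg/L.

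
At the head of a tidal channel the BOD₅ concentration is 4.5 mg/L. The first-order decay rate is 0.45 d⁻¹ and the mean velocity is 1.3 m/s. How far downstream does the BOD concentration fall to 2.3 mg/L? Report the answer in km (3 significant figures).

From C = C₀·e^(−kt), t = ln(C₀/C)/k = ln(4.5/2.3)/0.45 = 0.6712/0.45 = 1.491 d.
Distance = v·t = 1.3 m/s × 1.289e+05 s = 1.675e+05 m = 167.5 km.

168 km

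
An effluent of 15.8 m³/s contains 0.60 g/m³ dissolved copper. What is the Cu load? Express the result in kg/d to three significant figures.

819 kg/d

Mass flux = Q·C = 15.8 m³/s × 0.6 g/m³ = 9.48 g/s.
= 9.48 g/s × 86.4 = 819.1 kg/d.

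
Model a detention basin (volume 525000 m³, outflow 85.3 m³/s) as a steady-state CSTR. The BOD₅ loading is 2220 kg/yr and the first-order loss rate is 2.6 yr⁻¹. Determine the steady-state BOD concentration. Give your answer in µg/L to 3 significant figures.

Outflow Q = 85.3 m³/s × 3.156e+07 s/yr = 2.692e+09 m³/yr.
Steady-state CSTR mass balance: W = Q·C + k·V·C, so C = W/(Q + kV).
Q + kV = 2.692e+09 + 2.6·525000 = 2.693e+09 m³/yr.
C = 2220/2.693e+09 = 8.243e-07 kg/m³ = 0.0008243 mg/L = 0.8243 µg/L.

0.824 µg/L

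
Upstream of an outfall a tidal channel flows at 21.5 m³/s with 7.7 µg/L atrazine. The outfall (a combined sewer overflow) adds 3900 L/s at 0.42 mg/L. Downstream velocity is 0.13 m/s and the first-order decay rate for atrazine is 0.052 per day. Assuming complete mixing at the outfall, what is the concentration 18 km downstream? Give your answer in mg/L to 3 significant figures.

3900 L/s = 3.9 m³/s.
7.7 µg/L = 0.0077 mg/L.
After complete mixing, C₀ = (3.9·0.42 + 21.5·0.0077) / 25.4 = 0.07101 mg/L.
Travel time t = 1.8e+04 m / 0.13 m/s = 1.385e+05 s = 1.603 d.
C = 0.07101·exp(−0.052·1.603) = 0.07101·0.92 = 0.06533 mg/L.

0.0653 mg/L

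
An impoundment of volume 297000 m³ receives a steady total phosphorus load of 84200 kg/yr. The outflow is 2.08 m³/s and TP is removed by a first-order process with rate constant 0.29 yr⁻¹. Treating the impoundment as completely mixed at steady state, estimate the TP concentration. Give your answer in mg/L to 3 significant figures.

Outflow Q = 2.08 m³/s × 3.156e+07 s/yr = 6.564e+07 m³/yr.
Steady-state CSTR mass balance: W = Q·C + k·V·C, so C = W/(Q + kV).
Q + kV = 6.564e+07 + 0.29·297000 = 6.573e+07 m³/yr.
C = 84200/6.573e+07 = 0.001281 kg/m³ = 1.281 mg/L.

1.28 mg/L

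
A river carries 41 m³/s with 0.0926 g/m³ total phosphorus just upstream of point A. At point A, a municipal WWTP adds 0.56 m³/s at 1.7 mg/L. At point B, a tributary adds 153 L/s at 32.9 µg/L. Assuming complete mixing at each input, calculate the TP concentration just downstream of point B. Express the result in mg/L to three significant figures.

After input A: C = (41·0.0926 + 0.56·1.7) / 41.56 = 0.1143 mg/L.
153 L/s = 0.153 m³/s.
32.9 µg/L = 0.0329 mg/L.
After input B: C = (41.56·0.1143 + 0.153·0.0329) / 41.71 = 0.114 mg/L.

0.114 mg/L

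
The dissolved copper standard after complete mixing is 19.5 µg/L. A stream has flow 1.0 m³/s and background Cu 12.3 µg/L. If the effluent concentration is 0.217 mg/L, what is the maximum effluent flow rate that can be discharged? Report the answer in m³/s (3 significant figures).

0.0365 m³/s

12.3 µg/L = 0.0123 mg/L.
19.5 µg/L = 0.0195 mg/L.
Mass balance at complete mixing: C_std·(Q_w + Q_r) = Q_w·C_e + Q_r·C_b.
Rearranging, Q_w = Q_r·(C_std − C_b)/(C_e − C_std) = 1.0·(0.0195 − 0.0123) / (0.217 − 0.0195) = 0.03646 m³/s.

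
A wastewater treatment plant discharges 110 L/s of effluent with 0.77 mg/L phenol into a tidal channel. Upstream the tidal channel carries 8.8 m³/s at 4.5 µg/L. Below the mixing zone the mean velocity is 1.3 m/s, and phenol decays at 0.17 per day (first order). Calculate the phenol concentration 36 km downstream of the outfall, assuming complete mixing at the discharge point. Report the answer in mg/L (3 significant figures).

110 L/s = 0.11 m³/s.
4.5 µg/L = 0.0045 mg/L.
After complete mixing, C₀ = (0.11·0.77 + 8.8·0.0045) / 8.91 = 0.01395 mg/L.
Travel time t = 3.6e+04 m / 1.3 m/s = 2.769e+04 s = 0.3205 d.
C = 0.01395·exp(−0.17·0.3205) = 0.01395·0.947 = 0.01321 mg/L.

0.0132 mg/L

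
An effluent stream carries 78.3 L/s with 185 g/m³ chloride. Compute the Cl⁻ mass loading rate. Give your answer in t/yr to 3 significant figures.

457 t/yr

78.3 L/s = 0.0783 m³/s.
Mass flux = Q·C = 0.0783 m³/s × 185 g/m³ = 14.49 g/s.
= 14.49 g/s × 31.56 = 457.1 t/yr.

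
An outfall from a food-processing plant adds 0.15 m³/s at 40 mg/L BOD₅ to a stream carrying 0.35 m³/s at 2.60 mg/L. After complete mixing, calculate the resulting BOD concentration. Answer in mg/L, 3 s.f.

Conservation of mass across the mixing zone: C = (0.15·40 + 0.35·2.6) / (0.15 + 0.35) = 6.91/0.5 = 13.82 mg/L.

13.8 mg/L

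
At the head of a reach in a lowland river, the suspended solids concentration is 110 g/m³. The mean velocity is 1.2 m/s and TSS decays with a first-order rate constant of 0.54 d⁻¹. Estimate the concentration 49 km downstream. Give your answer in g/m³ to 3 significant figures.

85.2 g/m³

Travel time t = 49 km / 1.2 m/s = 4.9e+04/1.2 = 4.083e+04 s = 0.4726 d.
First-order decay: C = 110·exp(−0.54·0.4726) = 110·0.7748 = 85.22 g/m³.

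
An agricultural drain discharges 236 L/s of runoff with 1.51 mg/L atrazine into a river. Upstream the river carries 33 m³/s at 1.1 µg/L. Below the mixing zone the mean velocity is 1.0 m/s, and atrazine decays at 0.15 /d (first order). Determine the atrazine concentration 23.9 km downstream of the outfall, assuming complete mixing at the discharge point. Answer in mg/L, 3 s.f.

236 L/s = 0.236 m³/s.
1.1 µg/L = 0.0011 mg/L.
After complete mixing, C₀ = (0.236·1.51 + 33·0.0011) / 33.24 = 0.01181 mg/L.
Travel time t = 2.39e+04 m / 1.0 m/s = 2.39e+04 s = 0.2766 d.
C = 0.01181·exp(−0.15·0.2766) = 0.01181·0.9594 = 0.01133 mg/L.

0.0113 mg/L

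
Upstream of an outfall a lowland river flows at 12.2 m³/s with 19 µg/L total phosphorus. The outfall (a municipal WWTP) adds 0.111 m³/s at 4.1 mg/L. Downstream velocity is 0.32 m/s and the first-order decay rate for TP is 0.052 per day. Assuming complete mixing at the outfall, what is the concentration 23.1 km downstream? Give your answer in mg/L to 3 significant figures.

0.0534 mg/L

19 µg/L = 0.019 mg/L.
After complete mixing, C₀ = (0.111·4.1 + 12.2·0.019) / 12.31 = 0.0558 mg/L.
Travel time t = 2.31e+04 m / 0.32 m/s = 7.219e+04 s = 0.8355 d.
C = 0.0558·exp(−0.052·0.8355) = 0.0558·0.9575 = 0.05342 mg/L.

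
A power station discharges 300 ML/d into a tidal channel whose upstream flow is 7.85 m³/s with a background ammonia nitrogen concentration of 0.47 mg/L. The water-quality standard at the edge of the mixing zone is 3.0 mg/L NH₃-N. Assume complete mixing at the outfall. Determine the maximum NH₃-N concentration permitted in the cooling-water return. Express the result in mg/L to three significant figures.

8.72 mg/L

300 ML/d = 3.472 m³/s.
Mass balance: 3·11.32 = 3.472·Cₑ + 7.85·0.47.
Cₑ = (33.97 − 3.689) / 3.472 = 8.72 mg/L.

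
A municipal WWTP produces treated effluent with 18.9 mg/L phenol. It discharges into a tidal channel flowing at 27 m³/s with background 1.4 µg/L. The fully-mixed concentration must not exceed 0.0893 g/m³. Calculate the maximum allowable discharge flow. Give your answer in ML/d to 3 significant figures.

10.9 ML/d

1.4 µg/L = 0.0014 mg/L.
Mass balance at complete mixing: C_std·(Q_w + Q_r) = Q_w·C_e + Q_r·C_b.
Rearranging, Q_w = Q_r·(C_std − C_b)/(C_e − C_std) = 27·(0.0893 − 0.0014) / (18.9 − 0.0893) = 0.1262 m³/s.
= 10.9 ML/d.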